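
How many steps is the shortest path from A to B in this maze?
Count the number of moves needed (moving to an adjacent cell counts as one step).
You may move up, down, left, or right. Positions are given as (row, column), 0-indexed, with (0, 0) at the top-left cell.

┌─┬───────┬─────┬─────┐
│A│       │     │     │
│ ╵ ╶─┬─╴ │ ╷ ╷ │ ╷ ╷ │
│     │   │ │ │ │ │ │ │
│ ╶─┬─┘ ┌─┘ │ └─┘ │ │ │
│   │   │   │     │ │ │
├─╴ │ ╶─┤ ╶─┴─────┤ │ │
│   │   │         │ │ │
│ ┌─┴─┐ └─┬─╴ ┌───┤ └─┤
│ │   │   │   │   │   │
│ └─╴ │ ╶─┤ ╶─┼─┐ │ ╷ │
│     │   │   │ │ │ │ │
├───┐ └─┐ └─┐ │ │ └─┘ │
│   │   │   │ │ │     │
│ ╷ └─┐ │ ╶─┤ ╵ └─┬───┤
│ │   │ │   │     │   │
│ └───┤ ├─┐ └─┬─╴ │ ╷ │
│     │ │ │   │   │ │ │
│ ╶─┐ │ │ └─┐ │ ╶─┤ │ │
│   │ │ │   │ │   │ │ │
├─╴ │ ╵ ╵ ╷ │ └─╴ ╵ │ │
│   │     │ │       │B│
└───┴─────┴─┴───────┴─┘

Using BFS to find shortest path:
Start: (0, 0), End: (10, 10)
Path found:
(0,0) → (1,0) → (1,1) → (0,1) → (0,2) → (0,3) → (0,4) → (1,4) → (1,3) → (2,3) → (2,2) → (3,2) → (3,3) → (4,3) → (5,3) → (5,4) → (6,4) → (7,4) → (7,5) → (8,5) → (8,6) → (9,6) → (10,6) → (10,7) → (10,8) → (10,9) → (9,9) → (8,9) → (7,9) → (7,10) → (8,10) → (9,10) → (10,10)
Number of steps: 32

Solution:

┌─┬───────┬─────┬─────┐
│A│↱ → → ↓│     │     │
│ ╵ ╶─┬─╴ │ ╷ ╷ │ ╷ ╷ │
│↳ ↑  │↓ ↲│ │ │ │ │ │ │
│ ╶─┬─┘ ┌─┘ │ └─┘ │ │ │
│   │↓ ↲│   │     │ │ │
├─╴ │ ╶─┤ ╶─┴─────┤ │ │
│   │↳ ↓│         │ │ │
│ ┌─┴─┐ └─┬─╴ ┌───┤ └─┤
│ │   │↓  │   │   │   │
│ └─╴ │ ╶─┤ ╶─┼─┐ │ ╷ │
│     │↳ ↓│   │ │ │ │ │
├───┐ └─┐ └─┐ │ │ └─┘ │
│   │   │↓  │ │ │     │
│ ╷ └─┐ │ ╶─┤ ╵ └─┬───┤
│ │   │ │↳ ↓│     │↱ ↓│
│ └───┤ ├─┐ └─┬─╴ │ ╷ │
│     │ │ │↳ ↓│   │↑│↓│
│ ╶─┐ │ │ └─┐ │ ╶─┤ │ │
│   │ │ │   │↓│   │↑│↓│
├─╴ │ ╵ ╵ ╷ │ └─╴ ╵ │ │
│   │     │ │↳ → → ↑│B│
└───┴─────┴─┴───────┴─┘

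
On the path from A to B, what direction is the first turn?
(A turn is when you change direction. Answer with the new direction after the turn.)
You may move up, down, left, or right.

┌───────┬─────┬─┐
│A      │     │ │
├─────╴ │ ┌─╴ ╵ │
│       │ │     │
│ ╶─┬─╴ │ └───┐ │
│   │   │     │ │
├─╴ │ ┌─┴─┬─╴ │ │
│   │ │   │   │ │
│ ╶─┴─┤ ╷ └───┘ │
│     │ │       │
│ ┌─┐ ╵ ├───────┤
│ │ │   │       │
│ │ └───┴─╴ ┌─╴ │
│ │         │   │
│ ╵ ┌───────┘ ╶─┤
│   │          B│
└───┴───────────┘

Directions: right, right, right, down, left, left, left, down, right, down, left, down, down, down, down, right, up, right, right, right, right, up, right, right, down, left, down, right
First turn direction: down

Solution:

┌───────┬─────┬─┐
│A → → ↓│     │ │
├─────╴ │ ┌─╴ ╵ │
│↓ ← ← ↲│ │     │
│ ╶─┬─╴ │ └───┐ │
│↳ ↓│   │     │ │
├─╴ │ ┌─┴─┬─╴ │ │
│↓ ↲│ │   │   │ │
│ ╶─┴─┤ ╷ └───┘ │
│↓    │ │       │
│ ┌─┐ ╵ ├───────┤
│↓│ │   │  ↱ → ↓│
│ │ └───┴─╴ ┌─╴ │
│↓│↱ → → → ↑│↓ ↲│
│ ╵ ┌───────┘ ╶─┤
│↳ ↑│        ↳ B│
└───┴───────────┘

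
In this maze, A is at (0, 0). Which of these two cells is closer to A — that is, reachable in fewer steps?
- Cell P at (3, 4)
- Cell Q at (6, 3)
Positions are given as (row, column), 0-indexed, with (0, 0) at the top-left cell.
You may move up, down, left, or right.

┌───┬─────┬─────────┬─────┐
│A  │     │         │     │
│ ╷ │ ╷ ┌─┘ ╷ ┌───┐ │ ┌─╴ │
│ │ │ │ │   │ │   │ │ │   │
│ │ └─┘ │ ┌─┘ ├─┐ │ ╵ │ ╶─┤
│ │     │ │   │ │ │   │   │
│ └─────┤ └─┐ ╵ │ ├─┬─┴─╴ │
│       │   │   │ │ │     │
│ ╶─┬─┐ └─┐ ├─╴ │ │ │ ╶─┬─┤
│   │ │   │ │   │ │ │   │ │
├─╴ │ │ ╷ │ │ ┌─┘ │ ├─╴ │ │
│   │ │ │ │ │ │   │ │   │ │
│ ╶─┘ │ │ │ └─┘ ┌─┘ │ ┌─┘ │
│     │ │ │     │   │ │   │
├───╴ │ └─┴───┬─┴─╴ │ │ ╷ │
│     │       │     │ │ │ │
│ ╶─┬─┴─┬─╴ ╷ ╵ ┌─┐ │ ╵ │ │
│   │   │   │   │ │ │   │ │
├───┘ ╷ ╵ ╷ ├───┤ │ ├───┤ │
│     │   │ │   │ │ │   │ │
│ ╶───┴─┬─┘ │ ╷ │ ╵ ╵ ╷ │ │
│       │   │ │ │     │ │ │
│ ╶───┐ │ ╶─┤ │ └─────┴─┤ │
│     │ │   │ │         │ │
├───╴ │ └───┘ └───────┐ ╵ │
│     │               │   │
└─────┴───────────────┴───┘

Shortest path A → P at (3, 4): 81 steps
Shortest path A → Q at (6, 3): 9 steps

Q is closer (9 steps vs 81 steps).

Path to P:

┌───┬─────┬─────────┬─────┐
│A  │     │↓ ← ← ← ↰│↓ ← ↰│
│ ╷ │ ╷ ┌─┘ ╷ ┌───┐ │ ┌─╴ │
│↓│ │ │ │↓ ↲│ │   │↑│↓│↱ ↑│
│ │ └─┘ │ ┌─┘ ├─┐ │ ╵ │ ╶─┤
│↓│     │↓│   │ │ │↑ ↲│↑ ↰│
│ └─────┤ └─┐ ╵ │ ├─┬─┴─╴ │
│↳ → → ↓│P  │   │ │ │↱ → ↑│
│ ╶─┬─┐ └─┐ ├─╴ │ │ │ ╶─┬─┤
│   │ │↓  │ │   │ │ │↑ ↰│ │
├─╴ │ │ ╷ │ │ ┌─┘ │ ├─╴ │ │
│   │ │↓│ │ │ │   │ │↱ ↑│ │
│ ╶─┘ │ │ │ └─┘ ┌─┘ │ ┌─┘ │
│     │↓│ │     │   │↑│↓ ↰│
├───╴ │ └─┴───┬─┴─╴ │ │ ╷ │
│     │↳ → ↓  │     │↑│↓│↑│
│ ╶─┬─┴─┬─╴ ╷ ╵ ┌─┐ │ ╵ │ │
│   │↓ ↰│↓ ↲│   │ │ │↑ ↲│↑│
├───┘ ╷ ╵ ╷ ├───┤ │ ├───┤ │
│↓ ← ↲│↑ ↲│ │↱ ↓│ │ │   │↑│
│ ╶───┴─┬─┘ │ ╷ │ ╵ ╵ ╷ │ │
│↳ → → ↓│   │↑│↓│     │ │↑│
│ ╶───┐ │ ╶─┤ │ └─────┴─┤ │
│     │↓│   │↑│↳ → → → ↓│↑│
├───╴ │ └───┘ └───────┐ ╵ │
│     │↳ → → ↑        │↳ ↑│
└─────┴───────────────┴───┘

Path to Q:

┌───┬─────┬─────────┬─────┐
│A  │     │         │     │
│ ╷ │ ╷ ┌─┘ ╷ ┌───┐ │ ┌─╴ │
│↓│ │ │ │   │ │   │ │ │   │
│ │ └─┘ │ ┌─┘ ├─┐ │ ╵ │ ╶─┤
│↓│     │ │   │ │ │   │   │
│ └─────┤ └─┐ ╵ │ ├─┬─┴─╴ │
│↳ → → ↓│   │   │ │ │     │
│ ╶─┬─┐ └─┐ ├─╴ │ │ │ ╶─┬─┤
│   │ │↓  │ │   │ │ │   │ │
├─╴ │ │ ╷ │ │ ┌─┘ │ ├─╴ │ │
│   │ │↓│ │ │ │   │ │   │ │
│ ╶─┘ │ │ │ └─┘ ┌─┘ │ ┌─┘ │
│     │Q│ │     │   │ │   │
├───╴ │ └─┴───┬─┴─╴ │ │ ╷ │
│     │       │     │ │ │ │
│ ╶─┬─┴─┬─╴ ╷ ╵ ┌─┐ │ ╵ │ │
│   │   │   │   │ │ │   │ │
├───┘ ╷ ╵ ╷ ├───┤ │ ├───┤ │
│     │   │ │   │ │ │   │ │
│ ╶───┴─┬─┘ │ ╷ │ ╵ ╵ ╷ │ │
│       │   │ │ │     │ │ │
│ ╶───┐ │ ╶─┤ │ └─────┴─┤ │
│     │ │   │ │         │ │
├───╴ │ └───┘ └───────┐ ╵ │
│     │               │   │
└─────┴───────────────┴───┘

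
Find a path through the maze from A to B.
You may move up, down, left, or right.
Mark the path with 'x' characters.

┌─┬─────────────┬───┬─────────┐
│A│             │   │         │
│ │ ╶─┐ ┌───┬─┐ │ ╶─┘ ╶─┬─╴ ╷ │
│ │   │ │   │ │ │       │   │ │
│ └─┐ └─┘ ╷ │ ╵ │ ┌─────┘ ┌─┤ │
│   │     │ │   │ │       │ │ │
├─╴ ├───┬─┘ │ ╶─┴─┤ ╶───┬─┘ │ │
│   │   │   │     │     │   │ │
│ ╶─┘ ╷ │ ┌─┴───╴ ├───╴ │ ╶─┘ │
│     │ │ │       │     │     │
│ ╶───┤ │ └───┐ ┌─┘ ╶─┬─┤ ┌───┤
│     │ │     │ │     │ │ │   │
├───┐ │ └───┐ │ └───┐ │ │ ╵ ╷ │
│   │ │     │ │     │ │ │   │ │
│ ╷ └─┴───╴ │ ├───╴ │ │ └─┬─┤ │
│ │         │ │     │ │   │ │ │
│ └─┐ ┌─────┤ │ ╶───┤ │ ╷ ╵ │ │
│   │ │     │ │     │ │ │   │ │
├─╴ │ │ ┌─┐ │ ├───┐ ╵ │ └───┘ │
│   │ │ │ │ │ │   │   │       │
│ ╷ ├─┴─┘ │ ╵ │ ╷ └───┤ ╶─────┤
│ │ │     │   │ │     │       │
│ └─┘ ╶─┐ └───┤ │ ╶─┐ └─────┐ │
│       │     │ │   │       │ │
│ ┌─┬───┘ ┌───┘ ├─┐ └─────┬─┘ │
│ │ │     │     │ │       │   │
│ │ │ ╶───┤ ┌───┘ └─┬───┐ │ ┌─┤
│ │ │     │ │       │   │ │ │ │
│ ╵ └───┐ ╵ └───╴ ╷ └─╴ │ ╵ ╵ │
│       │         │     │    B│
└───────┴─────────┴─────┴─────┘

Finding the shortest path through the maze:
Path length: 62 steps
Directions: down → down → right → down → left → down → right → right → up → right → down → down → down → right → right → down → left → left → left → left → up → left → down → down → right → down → left → down → down → right → right → up → right → right → down → down → left → left → down → right → right → down → right → up → up → right → right → up → up → up → right → down → down → right → down → right → right → right → down → down → right → right

Solution:

┌─┬─────────────┬───┬─────────┐
│A│             │   │         │
│ │ ╶─┐ ┌───┬─┐ │ ╶─┘ ╶─┬─╴ ╷ │
│x│   │ │   │ │ │       │   │ │
│ └─┐ └─┘ ╷ │ ╵ │ ┌─────┘ ┌─┤ │
│x x│     │ │   │ │       │ │ │
├─╴ ├───┬─┘ │ ╶─┴─┤ ╶───┬─┘ │ │
│x x│x x│   │     │     │   │ │
│ ╶─┘ ╷ │ ┌─┴───╴ ├───╴ │ ╶─┘ │
│x x x│x│ │       │     │     │
│ ╶───┤ │ └───┐ ┌─┘ ╶─┬─┤ ┌───┤
│     │x│     │ │     │ │ │   │
├───┐ │ └───┐ │ └───┐ │ │ ╵ ╷ │
│x x│ │x x x│ │     │ │ │   │ │
│ ╷ └─┴───╴ │ ├───╴ │ │ └─┬─┤ │
│x│x x x x x│ │     │ │   │ │ │
│ └─┐ ┌─────┤ │ ╶───┤ │ ╷ ╵ │ │
│x x│ │     │ │     │ │ │   │ │
├─╴ │ │ ┌─┐ │ ├───┐ ╵ │ └───┘ │
│x x│ │ │ │ │ │x x│   │       │
│ ╷ ├─┴─┘ │ ╵ │ ╷ └───┤ ╶─────┤
│x│ │x x x│   │x│x    │       │
│ └─┘ ╶─┐ └───┤ │ ╶─┐ └─────┐ │
│x x x  │x    │x│x x│       │ │
│ ┌─┬───┘ ┌───┘ ├─┐ └─────┬─┘ │
│ │ │x x x│x x x│ │x x x x│   │
│ │ │ ╶───┤ ┌───┘ └─┬───┐ │ ┌─┤
│ │ │x x x│x│       │   │x│ │ │
│ ╵ └───┐ ╵ └───╴ ╷ └─╴ │ ╵ ╵ │
│       │x x      │     │x x B│
└───────┴─────────┴─────┴─────┘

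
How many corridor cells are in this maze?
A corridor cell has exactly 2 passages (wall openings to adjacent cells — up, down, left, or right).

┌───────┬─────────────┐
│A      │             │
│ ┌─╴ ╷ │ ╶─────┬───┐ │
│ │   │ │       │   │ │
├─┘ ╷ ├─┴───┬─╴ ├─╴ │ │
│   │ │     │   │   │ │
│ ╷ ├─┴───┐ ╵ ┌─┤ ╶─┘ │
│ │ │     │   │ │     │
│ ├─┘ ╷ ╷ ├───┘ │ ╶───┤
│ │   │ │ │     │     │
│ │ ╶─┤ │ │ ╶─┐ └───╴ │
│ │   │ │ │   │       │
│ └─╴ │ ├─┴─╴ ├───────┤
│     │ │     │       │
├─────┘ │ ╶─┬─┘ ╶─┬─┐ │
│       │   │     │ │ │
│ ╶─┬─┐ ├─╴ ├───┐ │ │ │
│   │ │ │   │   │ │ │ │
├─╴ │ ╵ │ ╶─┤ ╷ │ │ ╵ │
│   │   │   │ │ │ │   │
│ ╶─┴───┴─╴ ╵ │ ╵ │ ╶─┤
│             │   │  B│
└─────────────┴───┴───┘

Counting cells with exactly 2 passages:
Total corridor cells: 99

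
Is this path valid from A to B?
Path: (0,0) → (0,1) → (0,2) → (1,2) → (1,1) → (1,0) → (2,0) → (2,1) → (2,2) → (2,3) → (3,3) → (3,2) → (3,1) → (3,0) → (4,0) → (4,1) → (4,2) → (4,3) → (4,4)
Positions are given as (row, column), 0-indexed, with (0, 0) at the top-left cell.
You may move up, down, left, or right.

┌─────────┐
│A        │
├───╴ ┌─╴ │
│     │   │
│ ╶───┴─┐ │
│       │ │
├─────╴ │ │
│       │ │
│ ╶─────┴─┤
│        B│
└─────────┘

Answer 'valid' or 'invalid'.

Checking path validity:
Result: All consecutive moves are passable.

valid

Correct solution:

┌─────────┐
│A → ↓    │
├───╴ ┌─╴ │
│↓ ← ↲│   │
│ ╶───┴─┐ │
│↳ → → ↓│ │
├─────╴ │ │
│↓ ← ← ↲│ │
│ ╶─────┴─┤
│↳ → → → B│
└─────────┘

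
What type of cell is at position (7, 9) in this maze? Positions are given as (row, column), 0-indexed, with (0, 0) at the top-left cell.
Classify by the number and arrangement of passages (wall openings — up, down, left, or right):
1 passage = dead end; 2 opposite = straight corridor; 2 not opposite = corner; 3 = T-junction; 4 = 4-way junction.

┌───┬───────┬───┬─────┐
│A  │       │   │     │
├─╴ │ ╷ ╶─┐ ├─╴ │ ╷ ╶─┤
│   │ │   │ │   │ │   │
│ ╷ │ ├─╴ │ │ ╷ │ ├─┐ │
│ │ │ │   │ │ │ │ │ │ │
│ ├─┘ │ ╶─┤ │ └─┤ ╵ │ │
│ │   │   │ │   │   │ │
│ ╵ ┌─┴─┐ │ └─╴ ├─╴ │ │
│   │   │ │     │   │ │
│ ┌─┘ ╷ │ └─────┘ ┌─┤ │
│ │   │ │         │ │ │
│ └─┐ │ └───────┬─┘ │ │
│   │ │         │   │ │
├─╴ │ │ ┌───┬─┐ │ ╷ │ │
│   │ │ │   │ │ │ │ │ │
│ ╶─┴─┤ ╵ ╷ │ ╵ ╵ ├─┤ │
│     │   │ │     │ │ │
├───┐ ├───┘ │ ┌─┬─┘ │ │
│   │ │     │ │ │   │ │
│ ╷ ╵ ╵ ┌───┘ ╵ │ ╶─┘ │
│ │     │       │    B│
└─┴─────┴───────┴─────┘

Checking cell at (7, 9):
Number of passages: 1
Cell type: dead end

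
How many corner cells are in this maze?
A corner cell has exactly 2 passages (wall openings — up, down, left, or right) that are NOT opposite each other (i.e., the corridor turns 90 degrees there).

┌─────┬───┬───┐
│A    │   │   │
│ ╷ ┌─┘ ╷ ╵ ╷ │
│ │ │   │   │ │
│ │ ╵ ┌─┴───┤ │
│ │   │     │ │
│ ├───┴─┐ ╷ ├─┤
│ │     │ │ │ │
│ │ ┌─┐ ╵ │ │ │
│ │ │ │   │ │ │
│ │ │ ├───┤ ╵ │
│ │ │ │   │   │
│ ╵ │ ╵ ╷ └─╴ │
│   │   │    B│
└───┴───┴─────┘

Counting corner cells (2 non-opposite passages):
Total corners: 25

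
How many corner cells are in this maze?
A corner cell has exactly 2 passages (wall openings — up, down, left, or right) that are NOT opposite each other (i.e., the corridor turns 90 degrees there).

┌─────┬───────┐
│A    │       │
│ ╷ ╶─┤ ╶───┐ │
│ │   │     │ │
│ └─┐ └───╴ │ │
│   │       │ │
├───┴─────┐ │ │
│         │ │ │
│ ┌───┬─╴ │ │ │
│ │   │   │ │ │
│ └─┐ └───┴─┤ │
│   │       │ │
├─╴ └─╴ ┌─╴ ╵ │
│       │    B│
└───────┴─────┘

Counting corner cells (2 non-opposite passages):
Total corners: 19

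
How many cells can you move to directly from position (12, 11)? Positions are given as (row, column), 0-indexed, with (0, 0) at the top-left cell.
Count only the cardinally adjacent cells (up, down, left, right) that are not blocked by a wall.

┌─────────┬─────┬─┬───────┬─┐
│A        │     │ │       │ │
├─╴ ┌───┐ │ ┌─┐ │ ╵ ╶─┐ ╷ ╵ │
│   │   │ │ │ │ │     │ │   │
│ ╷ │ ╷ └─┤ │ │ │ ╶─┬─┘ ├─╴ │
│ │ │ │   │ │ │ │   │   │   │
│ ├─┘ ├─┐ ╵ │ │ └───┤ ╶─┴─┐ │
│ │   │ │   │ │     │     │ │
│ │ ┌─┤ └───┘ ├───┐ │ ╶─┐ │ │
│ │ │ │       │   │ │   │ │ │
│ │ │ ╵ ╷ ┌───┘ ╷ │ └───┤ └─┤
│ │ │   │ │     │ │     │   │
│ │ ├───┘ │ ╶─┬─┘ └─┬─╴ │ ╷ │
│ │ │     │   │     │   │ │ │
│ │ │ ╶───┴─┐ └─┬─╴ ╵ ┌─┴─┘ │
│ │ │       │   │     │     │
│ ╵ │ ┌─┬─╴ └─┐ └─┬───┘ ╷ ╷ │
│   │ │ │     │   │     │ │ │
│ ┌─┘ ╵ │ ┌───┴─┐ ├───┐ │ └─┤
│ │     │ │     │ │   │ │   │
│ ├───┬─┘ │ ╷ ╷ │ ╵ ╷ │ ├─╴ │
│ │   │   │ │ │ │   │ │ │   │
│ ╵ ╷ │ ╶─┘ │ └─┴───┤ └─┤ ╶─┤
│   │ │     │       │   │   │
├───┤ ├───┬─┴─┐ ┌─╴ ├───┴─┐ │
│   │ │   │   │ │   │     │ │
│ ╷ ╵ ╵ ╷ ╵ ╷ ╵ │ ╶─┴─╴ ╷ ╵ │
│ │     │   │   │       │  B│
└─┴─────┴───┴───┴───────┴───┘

Checking passable neighbors of (12, 11):
Neighbors: (13, 11), (12, 10), (12, 12)
Count: 3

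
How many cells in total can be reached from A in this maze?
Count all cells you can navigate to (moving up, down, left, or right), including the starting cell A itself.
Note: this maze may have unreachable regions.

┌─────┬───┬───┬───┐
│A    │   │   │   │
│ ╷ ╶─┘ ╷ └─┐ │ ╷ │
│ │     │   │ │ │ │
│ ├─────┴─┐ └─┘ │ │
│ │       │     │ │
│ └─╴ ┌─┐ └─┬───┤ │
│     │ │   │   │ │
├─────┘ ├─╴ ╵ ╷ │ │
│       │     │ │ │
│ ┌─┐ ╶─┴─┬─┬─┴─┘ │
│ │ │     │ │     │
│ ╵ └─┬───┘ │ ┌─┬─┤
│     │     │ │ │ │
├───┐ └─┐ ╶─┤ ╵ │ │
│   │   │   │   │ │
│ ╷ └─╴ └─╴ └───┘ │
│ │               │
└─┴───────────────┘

Using BFS/flood-fill to find all reachable cells from A:
Maze size: 9 × 9 = 81 total cells
37 cell(s) are walled off and cannot be reached from A.
Reachable cells: 44

Reachable region (· marks reachable cells):

┌─────┬───┬───┬───┐
│A · ·│· ·│   │· ·│
│ ╷ ╶─┘ ╷ └─┐ │ ╷ │
│·│· · ·│· ·│ │·│·│
│ ├─────┴─┐ └─┘ │ │
│·│· · · ·│· · ·│·│
│ └─╴ ┌─┐ └─┬───┤ │
│· · ·│ │· ·│· ·│·│
├─────┘ ├─╴ ╵ ╷ │ │
│       │· · ·│·│·│
│ ┌─┐ ╶─┴─┬─┬─┴─┘ │
│ │ │     │ │· · ·│
│ ╵ └─┬───┘ │ ┌─┬─┤
│     │     │·│·│ │
├───┐ └─┐ ╶─┤ ╵ │ │
│   │   │   │· ·│ │
│ ╷ └─╴ └─╴ └───┘ │
│ │               │
└─┴───────────────┘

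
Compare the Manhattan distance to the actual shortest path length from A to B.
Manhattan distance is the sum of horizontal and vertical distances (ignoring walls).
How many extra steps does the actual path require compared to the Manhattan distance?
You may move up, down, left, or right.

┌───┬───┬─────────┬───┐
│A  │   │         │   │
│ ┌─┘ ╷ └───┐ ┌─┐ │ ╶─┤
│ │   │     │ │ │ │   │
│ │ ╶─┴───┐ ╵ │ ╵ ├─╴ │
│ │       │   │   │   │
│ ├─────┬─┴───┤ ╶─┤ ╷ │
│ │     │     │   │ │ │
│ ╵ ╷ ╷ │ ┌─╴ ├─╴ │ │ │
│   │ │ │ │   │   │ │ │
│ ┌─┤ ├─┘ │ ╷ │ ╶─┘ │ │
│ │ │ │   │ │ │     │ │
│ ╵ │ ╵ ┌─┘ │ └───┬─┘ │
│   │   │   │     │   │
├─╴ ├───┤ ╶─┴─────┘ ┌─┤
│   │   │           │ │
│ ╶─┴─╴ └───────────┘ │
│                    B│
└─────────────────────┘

Manhattan distance: |8 - 0| + |10 - 0| = 18
Actual path length: 20
Extra steps: 20 - 18 = 2

Solution:

┌───┬───┬─────────┬───┐
│A  │   │         │   │
│ ┌─┘ ╷ └───┐ ┌─┐ │ ╶─┤
│↓│   │     │ │ │ │   │
│ │ ╶─┴───┐ ╵ │ ╵ ├─╴ │
│↓│       │   │   │   │
│ ├─────┬─┴───┤ ╶─┤ ╷ │
│↓│     │     │   │ │ │
│ ╵ ╷ ╷ │ ┌─╴ ├─╴ │ │ │
│↓  │ │ │ │   │   │ │ │
│ ┌─┤ ├─┘ │ ╷ │ ╶─┘ │ │
│↓│ │ │   │ │ │     │ │
│ ╵ │ ╵ ┌─┘ │ └───┬─┘ │
│↳ ↓│   │   │     │   │
├─╴ ├───┤ ╶─┴─────┘ ┌─┤
│↓ ↲│   │           │ │
│ ╶─┴─╴ └───────────┘ │
│↳ → → → → → → → → → B│
└─────────────────────┘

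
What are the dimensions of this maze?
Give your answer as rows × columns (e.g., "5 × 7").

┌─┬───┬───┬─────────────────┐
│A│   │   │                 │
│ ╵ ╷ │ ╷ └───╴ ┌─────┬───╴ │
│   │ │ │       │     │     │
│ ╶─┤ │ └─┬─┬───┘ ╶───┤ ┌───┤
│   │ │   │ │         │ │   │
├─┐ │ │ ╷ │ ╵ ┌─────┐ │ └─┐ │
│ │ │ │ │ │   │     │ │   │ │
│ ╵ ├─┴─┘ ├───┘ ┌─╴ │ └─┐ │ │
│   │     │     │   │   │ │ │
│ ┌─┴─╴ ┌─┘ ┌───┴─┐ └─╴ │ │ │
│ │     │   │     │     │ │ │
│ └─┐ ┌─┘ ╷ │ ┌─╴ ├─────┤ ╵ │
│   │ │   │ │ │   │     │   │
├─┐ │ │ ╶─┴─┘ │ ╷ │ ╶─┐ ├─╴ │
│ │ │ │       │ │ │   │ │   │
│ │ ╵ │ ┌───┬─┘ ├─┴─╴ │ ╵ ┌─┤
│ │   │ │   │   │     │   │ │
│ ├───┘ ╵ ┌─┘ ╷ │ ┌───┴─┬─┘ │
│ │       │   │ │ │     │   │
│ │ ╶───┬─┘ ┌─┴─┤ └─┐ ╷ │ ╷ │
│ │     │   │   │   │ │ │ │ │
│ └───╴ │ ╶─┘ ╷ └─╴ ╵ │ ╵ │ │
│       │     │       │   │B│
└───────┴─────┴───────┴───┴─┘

Counting the maze dimensions:
Rows (vertical): 12
Columns (horizontal): 14
Dimensions: 12 × 14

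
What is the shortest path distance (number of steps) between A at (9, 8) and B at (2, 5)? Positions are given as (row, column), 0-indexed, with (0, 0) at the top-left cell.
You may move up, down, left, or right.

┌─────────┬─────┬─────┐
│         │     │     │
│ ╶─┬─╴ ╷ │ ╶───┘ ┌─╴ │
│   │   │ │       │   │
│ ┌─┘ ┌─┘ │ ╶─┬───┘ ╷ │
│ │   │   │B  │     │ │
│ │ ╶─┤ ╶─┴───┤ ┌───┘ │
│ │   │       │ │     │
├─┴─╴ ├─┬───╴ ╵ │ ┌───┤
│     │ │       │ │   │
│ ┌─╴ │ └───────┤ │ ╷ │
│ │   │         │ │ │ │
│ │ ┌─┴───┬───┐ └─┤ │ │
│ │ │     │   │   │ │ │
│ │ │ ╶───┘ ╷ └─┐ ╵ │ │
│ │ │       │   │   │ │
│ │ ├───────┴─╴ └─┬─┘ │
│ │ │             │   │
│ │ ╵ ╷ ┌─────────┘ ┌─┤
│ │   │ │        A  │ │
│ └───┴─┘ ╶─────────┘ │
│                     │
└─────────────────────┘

Finding path from (9, 8) to (2, 5):
Path: (9,8) → (9,7) → (9,6) → (9,5) → (9,4) → (10,4) → (10,3) → (10,2) → (10,1) → (10,0) → (9,0) → (8,0) → (7,0) → (6,0) → (5,0) → (4,0) → (4,1) → (4,2) → (3,2) → (3,1) → (2,1) → (2,2) → (1,2) → (1,3) → (0,3) → (0,4) → (1,4) → (2,4) → (2,3) → (3,3) → (3,4) → (3,5) → (3,6) → (4,6) → (4,7) → (3,7) → (2,7) → (2,8) → (2,9) → (1,9) → (1,10) → (0,10) → (0,9) → (0,8) → (1,8) → (1,7) → (1,6) → (1,5) → (2,5)
Distance: 48 steps

Solution:

┌─────────┬─────┬─────┐
│      ↱ ↓│     │↓ ← ↰│
│ ╶─┬─╴ ╷ │ ╶───┘ ┌─╴ │
│   │↱ ↑│↓│↓ ← ← ↲│↱ ↑│
│ ┌─┘ ┌─┘ │ ╶─┬───┘ ╷ │
│ │↱ ↑│↓ ↲│B  │↱ → ↑│ │
│ │ ╶─┤ ╶─┴───┤ ┌───┘ │
│ │↑ ↰│↳ → → ↓│↑│     │
├─┴─╴ ├─┬───╴ ╵ │ ┌───┤
│↱ → ↑│ │    ↳ ↑│ │   │
│ ┌─╴ │ └───────┤ │ ╷ │
│↑│   │         │ │ │ │
│ │ ┌─┴───┬───┐ └─┤ │ │
│↑│ │     │   │   │ │ │
│ │ │ ╶───┘ ╷ └─┐ ╵ │ │
│↑│ │       │   │   │ │
│ │ ├───────┴─╴ └─┬─┘ │
│↑│ │             │   │
│ │ ╵ ╷ ┌─────────┘ ┌─┤
│↑│   │ │↓ ← ← ← A  │ │
│ └───┴─┘ ╶─────────┘ │
│↑ ← ← ← ↲            │
└─────────────────────┘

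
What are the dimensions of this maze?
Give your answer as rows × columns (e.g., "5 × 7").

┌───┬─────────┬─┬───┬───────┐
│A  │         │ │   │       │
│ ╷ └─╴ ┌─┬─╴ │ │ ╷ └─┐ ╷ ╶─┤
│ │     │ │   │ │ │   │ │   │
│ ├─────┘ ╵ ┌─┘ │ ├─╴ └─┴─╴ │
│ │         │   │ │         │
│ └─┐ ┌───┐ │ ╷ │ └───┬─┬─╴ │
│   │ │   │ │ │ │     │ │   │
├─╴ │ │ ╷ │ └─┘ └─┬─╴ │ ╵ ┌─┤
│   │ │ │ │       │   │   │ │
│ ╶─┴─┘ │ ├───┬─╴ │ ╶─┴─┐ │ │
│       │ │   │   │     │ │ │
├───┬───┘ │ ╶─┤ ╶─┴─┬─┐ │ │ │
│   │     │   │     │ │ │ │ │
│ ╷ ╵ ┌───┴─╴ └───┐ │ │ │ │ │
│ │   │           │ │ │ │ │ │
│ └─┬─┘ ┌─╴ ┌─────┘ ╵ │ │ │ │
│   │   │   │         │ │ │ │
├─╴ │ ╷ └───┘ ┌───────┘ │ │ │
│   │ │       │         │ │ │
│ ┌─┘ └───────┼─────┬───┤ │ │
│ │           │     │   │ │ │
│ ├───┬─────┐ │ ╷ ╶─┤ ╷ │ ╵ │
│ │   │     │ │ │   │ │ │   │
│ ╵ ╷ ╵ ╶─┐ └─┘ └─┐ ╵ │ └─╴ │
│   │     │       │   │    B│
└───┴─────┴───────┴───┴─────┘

Counting the maze dimensions:
Rows (vertical): 13
Columns (horizontal): 14
Dimensions: 13 × 14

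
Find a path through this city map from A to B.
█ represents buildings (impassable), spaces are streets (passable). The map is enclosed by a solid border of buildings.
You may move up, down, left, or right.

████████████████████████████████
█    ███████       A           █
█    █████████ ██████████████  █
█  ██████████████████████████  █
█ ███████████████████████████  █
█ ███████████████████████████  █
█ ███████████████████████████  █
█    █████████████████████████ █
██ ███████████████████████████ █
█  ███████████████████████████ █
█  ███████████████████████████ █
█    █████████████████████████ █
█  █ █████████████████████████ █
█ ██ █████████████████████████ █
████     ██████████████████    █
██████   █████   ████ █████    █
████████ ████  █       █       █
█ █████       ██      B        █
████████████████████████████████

Finding the shortest path from A to B:
Movement: cardinal only
Path length: 35 steps
Directions: right → right → right → right → right → right → right → right → right → right → down → down → down → down → down → right → down → down → down → down → down → down → down → down → down → down → down → left → left → left → left → left → left → left → left

Solution:

████████████████████████████████
█    ███████       A→→→→→→→→→↓ █
█    █████████ ██████████████↓ █
█  ██████████████████████████↓ █
█ ███████████████████████████↓ █
█ ███████████████████████████↓ █
█ ███████████████████████████↳↓█
█    █████████████████████████↓█
██ ███████████████████████████↓█
█  ███████████████████████████↓█
█  ███████████████████████████↓█
█    █████████████████████████↓█
█  █ █████████████████████████↓█
█ ██ █████████████████████████↓█
████     ██████████████████   ↓█
██████   █████   ████ █████   ↓█
████████ ████  █       █      ↓█
█ █████       ██      B←←←←←←←↲█
████████████████████████████████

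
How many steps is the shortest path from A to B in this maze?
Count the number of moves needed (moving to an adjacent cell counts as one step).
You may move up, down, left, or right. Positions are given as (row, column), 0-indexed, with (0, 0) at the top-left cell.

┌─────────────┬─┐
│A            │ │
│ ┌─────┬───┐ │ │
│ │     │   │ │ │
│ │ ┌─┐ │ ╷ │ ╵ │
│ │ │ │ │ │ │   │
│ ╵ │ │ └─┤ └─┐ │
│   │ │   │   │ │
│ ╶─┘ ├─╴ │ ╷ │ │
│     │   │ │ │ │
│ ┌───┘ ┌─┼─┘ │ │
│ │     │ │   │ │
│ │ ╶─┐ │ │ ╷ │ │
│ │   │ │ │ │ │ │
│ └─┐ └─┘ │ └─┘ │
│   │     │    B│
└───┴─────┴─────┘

Using BFS to find shortest path:
Start: (0, 0), End: (7, 7)
Path found:
(0,0) → (0,1) → (0,2) → (0,3) → (0,4) → (0,5) → (0,6) → (1,6) → (2,6) → (2,7) → (3,7) → (4,7) → (5,7) → (6,7) → (7,7)
Number of steps: 14

Solution:

┌─────────────┬─┐
│A → → → → → ↓│ │
│ ┌─────┬───┐ │ │
│ │     │   │↓│ │
│ │ ┌─┐ │ ╷ │ ╵ │
│ │ │ │ │ │ │↳ ↓│
│ ╵ │ │ └─┤ └─┐ │
│   │ │   │   │↓│
│ ╶─┘ ├─╴ │ ╷ │ │
│     │   │ │ │↓│
│ ┌───┘ ┌─┼─┘ │ │
│ │     │ │   │↓│
│ │ ╶─┐ │ │ ╷ │ │
│ │   │ │ │ │ │↓│
│ └─┐ └─┘ │ └─┘ │
│   │     │    B│
└───┴─────┴─────┘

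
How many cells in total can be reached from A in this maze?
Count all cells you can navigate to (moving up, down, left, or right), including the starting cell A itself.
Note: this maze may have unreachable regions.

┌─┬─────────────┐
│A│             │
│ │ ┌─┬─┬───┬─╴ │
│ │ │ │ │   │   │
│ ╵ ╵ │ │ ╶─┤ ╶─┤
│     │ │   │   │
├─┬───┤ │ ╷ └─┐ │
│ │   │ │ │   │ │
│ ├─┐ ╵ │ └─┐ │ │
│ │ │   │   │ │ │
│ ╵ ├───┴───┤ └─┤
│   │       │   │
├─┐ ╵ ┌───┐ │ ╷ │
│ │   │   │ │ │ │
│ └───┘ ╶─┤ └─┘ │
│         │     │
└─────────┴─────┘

Using BFS/flood-fill to find all reachable cells from A:
Maze size: 8 × 8 = 64 total cells
44 cell(s) are walled off and cannot be reached from A.
Reachable cells: 20

Reachable region (· marks reachable cells):

┌─┬─────────────┐
│A│· · · · · · ·│
│ │ ┌─┬─┬───┬─╴ │
│·│·│·│ │   │· ·│
│ ╵ ╵ │ │ ╶─┤ ╶─┤
│· · ·│ │   │· ·│
├─┬───┤ │ ╷ └─┐ │
│ │   │ │ │   │·│
│ ├─┐ ╵ │ └─┐ │ │
│ │ │   │   │ │·│
│ ╵ ├───┴───┤ └─┤
│   │       │   │
├─┐ ╵ ┌───┐ │ ╷ │
│ │   │   │ │ │ │
│ └───┘ ╶─┤ └─┘ │
│         │     │
└─────────┴─────┘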